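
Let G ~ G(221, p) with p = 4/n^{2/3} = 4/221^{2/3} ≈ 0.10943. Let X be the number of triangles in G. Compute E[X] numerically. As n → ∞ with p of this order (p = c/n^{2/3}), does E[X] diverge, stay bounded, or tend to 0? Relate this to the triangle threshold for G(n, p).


Number of potential triangles: C(221, 3) = 1774630.
Each occurs with probability p³ ≈ (0.10943)³ ≈ 1.3103745e-03.
By linearity: E[X] = C(221, 3)·p³ ≈ 1774630 · 1.3103745e-03 ≈ 2325.42986.
Since α = 2/3 < 1, p = c/n^{2/3} ≫ 1/n is above the triangle threshold p ~ 1/n. Asymptotically E[X] ~ (c³/6)·n^{3(1−α)} = (4³/6)·n^{1} → ∞; triangles are abundant w.h.p.

E[X] ≈ 2325.42986; in regime p = Θ(1/n^{2/3}) E[X] diverges (above the triangle threshold p ~ 1/n).


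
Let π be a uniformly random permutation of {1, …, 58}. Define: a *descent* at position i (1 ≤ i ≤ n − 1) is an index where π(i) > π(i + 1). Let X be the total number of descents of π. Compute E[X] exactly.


Write X = Σ X_I over i = 1, …, 57, with X_I the indicator of one descent.
There are 57 indicators.
For each fixed i, the pair (π(i), π(i+1)) is a uniformly random ordered pair of distinct values from {1, …, 58}; by symmetry P[π(i) > π(i+1)] = 1/2.
By linearity: E[X] = 57 · (1/2) = (58 − 1) · (1/2) = 57/2 ≈ 28.500000.

E[X] = 57/2 = 28.500000.


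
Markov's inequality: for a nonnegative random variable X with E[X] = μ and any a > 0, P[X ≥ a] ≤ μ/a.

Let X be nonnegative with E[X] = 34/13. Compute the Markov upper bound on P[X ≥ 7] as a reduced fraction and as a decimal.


μ = E[X] = 34/13, a = 7.
Markov: P[X ≥ 7] ≤ μ/a = (34/13)/7 = 34/91.
Numerically: ≈ 0.374.
(Since a = 7 > μ = 2.615, the bound 34/91 is < 1 and informative.)

P[X ≥ 7] ≤ 34/91 ≈ 0.374.


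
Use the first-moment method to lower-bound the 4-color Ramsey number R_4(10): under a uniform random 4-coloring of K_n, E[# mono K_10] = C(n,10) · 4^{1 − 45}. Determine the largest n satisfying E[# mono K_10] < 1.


We need C(n, 10) · 4^{1 − 45} < 1, i.e. C(n, 10) < 4^{45 − 1} = 309485009821345068724781056.
Check values of n near the boundary:
  n = 2022: C(2022, 10) = 307870445231474093395937796; 307870445231474093395937796 < 309485009821345068724781056? YES
  n = 2023: C(2023, 10) = 309399856285778485315440716; 309399856285778485315440716 < 309485009821345068724781056? YES
  n = 2024: C(2024, 10) = 310936101848269937576192656; 310936101848269937576192656 < 309485009821345068724781056? NO
The largest n with C(n, 10) < 309485009821345068724781056 is n = 2023 (where E[X] = 77349964071444621328860179/77371252455336267181195264 ≈ 0.9997). Hence R_4(10) > 2023, i.e. R_4(10) ≥ 2024.

Largest n = 2023; hence R_4(10) > 2023.


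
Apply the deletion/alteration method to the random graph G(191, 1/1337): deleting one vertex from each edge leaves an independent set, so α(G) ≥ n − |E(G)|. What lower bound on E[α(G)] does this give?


E[|E(G)|] = C(191, 2)·p = 18145 · (1/1337) = 95/7.
E[α(G)] ≥ n − E[|E(G)|] = 191 − 95/7 = 1242/7.
Numerically: ≈ 177.42857.
(This is only a lower bound; the true E[α(G)] may be larger.)

E[α(G)] ≥ 1242/7 ≈ 177.42857.


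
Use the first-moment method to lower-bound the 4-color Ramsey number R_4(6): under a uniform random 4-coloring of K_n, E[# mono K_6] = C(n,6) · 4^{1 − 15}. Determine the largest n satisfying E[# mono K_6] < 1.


We need C(n, 6) · 4^{1 − 15} < 1, i.e. C(n, 6) < 4^{15 − 1} = 268435456.
Check values of n near the boundary:
  n = 73: C(73, 6) = 170230452; 170230452 < 268435456? YES
  n = 74: C(74, 6) = 185250786; 185250786 < 268435456? YES
  n = 75: C(75, 6) = 201359550; 201359550 < 268435456? YES
  n = 76: C(76, 6) = 218618940; 218618940 < 268435456? YES
  n = 77: C(77, 6) = 237093780; 237093780 < 268435456? YES
  n = 78: C(78, 6) = 256851595; 256851595 < 268435456? YES
  n = 79: C(79, 6) = 277962685; 277962685 < 268435456? NO
  n = 80: C(80, 6) = 300500200; 300500200 < 268435456? NO
The largest n with C(n, 6) < 268435456 is n = 78 (where E[X] = 256851595/268435456 ≈ 0.95685). Hence R_4(6) > 78, i.e. R_4(6) ≥ 79.

Largest n = 78; hence R_4(6) > 78.


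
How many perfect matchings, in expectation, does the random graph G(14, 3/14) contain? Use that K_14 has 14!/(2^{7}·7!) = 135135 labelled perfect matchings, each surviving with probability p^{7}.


K_14 has 14!/(2^{7}·7!) = 135135 labelled perfect matchings.
For each such perfect matching H, let X_H = 1 if all 7 edges of H are present in G. Then P[X_H = 1] = p^{7} = (3/14)^{7} = 2187/105413504.
By linearity of expectation: E[X] = Σ_H E[X_H] = 135135 · p^{7} = 135135 · 2187/105413504 = 42220035/15059072.
Numerically: E[X] ≈ 2.8036.

E[X] = 135135 · (3/14)^{7} = 42220035/15059072 ≈ 2.8036.


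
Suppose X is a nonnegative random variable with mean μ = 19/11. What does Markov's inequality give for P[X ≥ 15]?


μ = E[X] = 19/11, a = 15.
Markov: P[X ≥ 15] ≤ μ/a = (19/11)/15 = 19/165.
Numerically: ≈ 0.1152.
(Since a = 15 > μ = 1.7273, the bound 19/165 is < 1 and informative.)

P[X ≥ 15] ≤ 19/165 ≈ 0.1152.


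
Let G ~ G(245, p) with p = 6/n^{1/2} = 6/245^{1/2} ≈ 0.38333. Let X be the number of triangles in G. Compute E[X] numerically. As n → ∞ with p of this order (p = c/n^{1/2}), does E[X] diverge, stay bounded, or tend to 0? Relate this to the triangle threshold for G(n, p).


Number of potential triangles: C(245, 3) = 2421090.
Each occurs with probability p³ ≈ (0.38333)³ ≈ 5.6325444e-02.
By linearity: E[X] = C(245, 3)·p³ ≈ 2421090 · 5.6325444e-02 ≈ 136368.96945.
Since α = 1/2 < 1, p = c/n^{1/2} ≫ 1/n is above the triangle threshold p ~ 1/n. Asymptotically E[X] ~ (c³/6)·n^{3(1−α)} = (6³/6)·n^{1.5} → ∞; triangles are abundant w.h.p.

E[X] ≈ 136368.96945; in regime p = Θ(1/n^{1/2}) E[X] diverges (above the triangle threshold p ~ 1/n).


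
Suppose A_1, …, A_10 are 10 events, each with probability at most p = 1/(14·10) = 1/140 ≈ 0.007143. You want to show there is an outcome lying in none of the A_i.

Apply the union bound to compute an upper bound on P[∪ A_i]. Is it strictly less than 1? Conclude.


Union bound: P[∪_{i=1}^{10} A_i] ≤ Σ_i P[A_i] ≤ 10·p = 10·(1/140) = 1/14.
Numerically: 1/14 ≈ 0.071429.
Is 1/14 < 1? YES.
Since P[∪ A_i] ≤ 1/14 < 1, the complement has P[∩ A_i^c] ≥ 1 − 1/14 = 13/14 > 0, so some outcome avoids every A_i.

10·p = 1/14 ≈ 0.071429; existence CERTIFIED by the union bound.


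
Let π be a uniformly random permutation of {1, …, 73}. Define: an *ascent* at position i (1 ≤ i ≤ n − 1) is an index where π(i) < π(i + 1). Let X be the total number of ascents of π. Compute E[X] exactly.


Write X = Σ X_I over i = 1, …, 72, with X_I the indicator of one ascent.
There are 72 indicators.
For each fixed i, the pair (π(i), π(i+1)) is a uniformly random ordered pair of distinct values from {1, …, 73}; by symmetry P[π(i) < π(i+1)] = 1/2.
By linearity: E[X] = 72 · (1/2) = (73 − 1) · (1/2) = 36 ≈ 36.000000.

E[X] = 36 = 36.000000.


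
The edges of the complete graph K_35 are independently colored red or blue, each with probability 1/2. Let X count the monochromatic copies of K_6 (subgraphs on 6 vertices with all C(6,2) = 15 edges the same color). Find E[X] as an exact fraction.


Let X = Σ_S X_S over the C(35, 6) = 1623160 subsets S of size 6, where X_S = 1 if the K_6 on S is monochromatic.
For a fixed S, the K_6 on S has C(6, 2) = 15 edges. P[all 15 edges red] = (1/2)^15, and likewise for blue, so P[monochromatic] = 2·(1/2)^15 = 2^{1 − 15} = 1/16384.
By linearity: E[X] = C(35, 6) · 2^{1 − 15} = 1623160 · 1/16384 = 202895/2048.
Numerically: E[X] ≈ 99.069824.

E[X] = C(35,6)·2^(1−C(6,2)) = 202895/2048 ≈ 99.069824.


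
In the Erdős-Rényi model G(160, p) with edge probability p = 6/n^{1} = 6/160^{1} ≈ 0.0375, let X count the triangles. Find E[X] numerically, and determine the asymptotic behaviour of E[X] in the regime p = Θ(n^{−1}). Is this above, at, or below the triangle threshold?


Number of potential triangles: C(160, 3) = 669920.
Each occurs with probability p³ ≈ (0.0375)³ ≈ 5.2734375e-05.
By linearity: E[X] = C(160, 3)·p³ ≈ 669920 · 5.2734375e-05 ≈ 35.32781.
Here α = 1, so p = 6/n is exactly at the triangle threshold p ~ 1/n. Asymptotically E[X] → c³/6 = 6³/6 = 36 ≈ 36.00000, a bounded constant. In this regime the triangle count is asymptotically Poisson(c³/6).

E[X] ≈ 35.32781; in regime p = Θ(1/n^{1}) E[X] stays bounded (at the triangle threshold p ~ 1/n).


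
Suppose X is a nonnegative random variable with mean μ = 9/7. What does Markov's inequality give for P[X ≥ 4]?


μ = E[X] = 9/7, a = 4.
Markov: P[X ≥ 4] ≤ μ/a = (9/7)/4 = 9/28.
Numerically: ≈ 0.3214.
(Since a = 4 > μ = 1.2857, the bound 9/28 is < 1 and informative.)

P[X ≥ 4] ≤ 9/28 ≈ 0.3214.


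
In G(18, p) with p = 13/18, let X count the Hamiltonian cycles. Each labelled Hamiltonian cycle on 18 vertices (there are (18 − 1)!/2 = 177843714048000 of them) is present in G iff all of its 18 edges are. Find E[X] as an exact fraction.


K_18 has (18 − 1)!/2 = 177843714048000 labelled Hamiltonian cycles.
For each such Hamiltonian cycle H, let X_H = 1 if all 18 edges of H are present in G. Then P[X_H = 1] = p^{18} = (13/18)^{18} = 112455406951957393129/39346408075296537575424.
Summing the indicators: E[X] = Σ_H E[X_H] = 177843714048000 · p^{18} = 177843714048000 · 112455406951957393129/39346408075296537575424 = 1674446952588776589016668875/3294258113514384.
Numerically: E[X] ≈ 5.08293e+11.

E[X] = 177843714048000 · (13/18)^{18} = 1674446952588776589016668875/3294258113514384 ≈ 5.08293e+11.


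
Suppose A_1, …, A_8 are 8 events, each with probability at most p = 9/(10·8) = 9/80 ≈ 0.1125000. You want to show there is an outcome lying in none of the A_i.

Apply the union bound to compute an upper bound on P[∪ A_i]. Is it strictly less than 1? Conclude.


Union bound: P[∪_{i=1}^{8} A_i] ≤ Σ_i P[A_i] ≤ 8·p = 8·(9/80) = 9/10.
Numerically: 9/10 ≈ 0.9000000.
Is 9/10 < 1? YES.
Since P[∪ A_i] ≤ 9/10 < 1, the complement has P[∩ A_i^c] ≥ 1 − 9/10 = 1/10 > 0, so some outcome avoids every A_i.

8·p = 9/10 ≈ 0.9000000; existence CERTIFIED by the union bound.


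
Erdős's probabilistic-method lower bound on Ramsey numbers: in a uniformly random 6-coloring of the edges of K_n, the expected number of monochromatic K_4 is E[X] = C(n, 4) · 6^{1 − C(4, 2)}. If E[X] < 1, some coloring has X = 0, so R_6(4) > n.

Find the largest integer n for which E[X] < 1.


We need C(n, 4) · 6^{1 − 6} < 1, i.e. C(n, 4) < 6^{6 − 1} = 7776.
Check values of n near the boundary:
  n = 17: C(17, 4) = 2380; 2380 < 7776? YES
  n = 18: C(18, 4) = 3060; 3060 < 7776? YES
  n = 19: C(19, 4) = 3876; 3876 < 7776? YES
  n = 20: C(20, 4) = 4845; 4845 < 7776? YES
  n = 21: C(21, 4) = 5985; 5985 < 7776? YES
  n = 22: C(22, 4) = 7315; 7315 < 7776? YES
  n = 23: C(23, 4) = 8855; 8855 < 7776? NO
  n = 24: C(24, 4) = 10626; 10626 < 7776? NO
  n = 25: C(25, 4) = 12650; 12650 < 7776? NO
The largest n with C(n, 4) < 7776 is n = 22 (where E[X] = 7315/7776 ≈ 0.940715). Hence R_6(4) > 22, i.e. R_6(4) ≥ 23.

Largest n = 22; hence R_6(4) > 22.


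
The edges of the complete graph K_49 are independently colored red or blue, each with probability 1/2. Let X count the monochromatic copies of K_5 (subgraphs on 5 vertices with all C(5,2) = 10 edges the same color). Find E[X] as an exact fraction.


Let X = Σ_S X_S over the C(49, 5) = 1906884 subsets S of size 5, where X_S = 1 if the K_5 on S is monochromatic.
For a fixed S, the K_5 on S has C(5, 2) = 10 edges. P[all 10 edges red] = (1/2)^10, and likewise for blue, so P[monochromatic] = 2·(1/2)^10 = 2^{1 − 10} = 1/512.
Summing: E[X] = C(49, 5) · 2^{1 − 10} = 1906884 · 1/512 = 476721/128.
Numerically: E[X] ≈ 3724.3828.

E[X] = C(49,5)·2^(1−C(5,2)) = 476721/128 ≈ 3724.3828.


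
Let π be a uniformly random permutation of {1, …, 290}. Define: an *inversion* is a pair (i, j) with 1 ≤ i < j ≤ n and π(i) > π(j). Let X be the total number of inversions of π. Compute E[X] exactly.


Write X = Σ X_I over the C(290, 2) = 41905 pairs i < j, with X_I the indicator of one inversion.
There are 41905 indicators.
For each fixed pair i < j, the values π(i) and π(j) are two distinct elements of {1, …, 290} in uniformly random order; by symmetry P[π(i) > π(j)] = 1/2.
By linearity: E[X] = 41905 · (1/2) = C(290, 2) · (1/2) = 41905/2 = 41905/2 ≈ 20952.500000.

E[X] = 41905/2 = 20952.500000.


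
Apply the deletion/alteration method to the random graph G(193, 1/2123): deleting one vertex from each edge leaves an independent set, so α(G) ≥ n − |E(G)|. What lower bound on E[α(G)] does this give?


E[|E(G)|] = C(193, 2)·p = 18528 · (1/2123) = 96/11.
E[α(G)] ≥ n − E[|E(G)|] = 193 − 96/11 = 2027/11.
Numerically: ≈ 184.27273.
(This is only a lower bound; the true E[α(G)] may be larger.)

E[α(G)] ≥ 2027/11 ≈ 184.27273.


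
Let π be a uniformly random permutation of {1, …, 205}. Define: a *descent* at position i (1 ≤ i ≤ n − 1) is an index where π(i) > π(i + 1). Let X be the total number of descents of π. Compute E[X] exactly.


Write X = Σ X_I over i = 1, …, 204, with X_I the indicator of one descent.
There are 204 indicators.
For each fixed i, the pair (π(i), π(i+1)) is a uniformly random ordered pair of distinct values from {1, …, 205}; by symmetry P[π(i) > π(i+1)] = 1/2.
By linearity: E[X] = 204 · (1/2) = (205 − 1) · (1/2) = 102 ≈ 102.000.

E[X] = 102 = 102.000.


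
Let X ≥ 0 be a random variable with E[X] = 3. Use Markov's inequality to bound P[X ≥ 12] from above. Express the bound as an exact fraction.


μ = E[X] = 3, a = 12.
Markov: P[X ≥ 12] ≤ μ/a = (3)/12 = 1/4.
Numerically: ≈ 0.250000.
(Since a = 12 > μ = 3.000000, the bound 1/4 is < 1 and informative.)

P[X ≥ 12] ≤ 1/4 ≈ 0.250000.


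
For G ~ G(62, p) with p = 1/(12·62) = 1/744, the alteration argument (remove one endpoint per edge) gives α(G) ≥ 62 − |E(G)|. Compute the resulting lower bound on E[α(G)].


E[|E(G)|] = C(62, 2)·p = 1891 · (1/744) = 61/24.
E[α(G)] ≥ n − E[|E(G)|] = 62 − 61/24 = 1427/24.
Numerically: ≈ 59.4583.
(This is only a lower bound; the true E[α(G)] may be larger.)

E[α(G)] ≥ 1427/24 ≈ 59.4583.


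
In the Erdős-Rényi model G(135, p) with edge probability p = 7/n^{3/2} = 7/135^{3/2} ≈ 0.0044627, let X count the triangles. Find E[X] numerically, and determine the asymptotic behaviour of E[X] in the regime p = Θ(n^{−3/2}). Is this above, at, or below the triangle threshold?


Number of potential triangles: C(135, 3) = 400995.
Each occurs with probability p³ ≈ (0.0044627)³ ≈ 8.88775679e-08.
By linearity: E[X] = C(135, 3)·p³ ≈ 400995 · 8.88775679e-08 ≈ 0.035639.
Since α = 3/2 > 1, p = c/n^{3/2} = o(1/n) is below the triangle threshold p ~ 1/n. Asymptotically E[X] ~ (c³/6)·n^{3(1−α)} = (7³/6)·n^{-1.5} → 0, so by Markov's inequality G has no triangles w.h.p.

E[X] ≈ 0.035639; in regime p = Θ(1/n^{3/2}) E[X] tends to 0 (below the triangle threshold p ~ 1/n).


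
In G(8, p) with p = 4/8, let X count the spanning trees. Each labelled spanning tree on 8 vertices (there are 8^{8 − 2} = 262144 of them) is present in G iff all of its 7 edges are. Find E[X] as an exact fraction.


K_8 has 8^{8 − 2} = 262144 labelled spanning trees.
For each such spanning tree H, let X_H = 1 if all 7 edges of H are present in G. Then P[X_H = 1] = p^{7} = (1/2)^{7} = 1/128.
By linearity of expectation: E[X] = Σ_H E[X_H] = 262144 · p^{7} = 262144 · 1/128 = 2048.
Numerically: E[X] ≈ 2048.

E[X] = 262144 · (1/2)^{7} = 2048 ≈ 2048.


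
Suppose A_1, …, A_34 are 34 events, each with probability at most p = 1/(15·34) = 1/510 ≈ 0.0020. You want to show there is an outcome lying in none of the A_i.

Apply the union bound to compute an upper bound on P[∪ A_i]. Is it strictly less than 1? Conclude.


Union bound: P[∪_{i=1}^{34} A_i] ≤ Σ_i P[A_i] ≤ 34·p = 34·(1/510) = 1/15.
Numerically: 1/15 ≈ 0.0667.
Is 1/15 < 1? YES.
Since P[∪ A_i] ≤ 1/15 < 1, the complement has P[∩ A_i^c] ≥ 1 − 1/15 = 14/15 > 0, so some outcome avoids every A_i.

34·p = 1/15 ≈ 0.0667; existence CERTIFIED by the union bound.


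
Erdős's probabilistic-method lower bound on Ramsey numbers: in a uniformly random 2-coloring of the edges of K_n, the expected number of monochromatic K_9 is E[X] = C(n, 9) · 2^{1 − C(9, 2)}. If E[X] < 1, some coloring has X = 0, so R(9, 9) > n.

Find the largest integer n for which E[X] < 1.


We need C(n, 9) · 2^{1 − 36} < 1, i.e. C(n, 9) < 2^{36 − 1} = 34359738368.
Check values of n near the boundary:
  n = 59: C(59, 9) = 12565671261; 12565671261 < 34359738368? YES
  n = 60: C(60, 9) = 14783142660; 14783142660 < 34359738368? YES
  n = 61: C(61, 9) = 17341763505; 17341763505 < 34359738368? YES
  n = 62: C(62, 9) = 20286591270; 20286591270 < 34359738368? YES
  n = 63: C(63, 9) = 23667689815; 23667689815 < 34359738368? YES
  n = 64: C(64, 9) = 27540584512; 27540584512 < 34359738368? YES
  n = 65: C(65, 9) = 31966749880; 31966749880 < 34359738368? YES
  n = 66: C(66, 9) = 37014131440; 37014131440 < 34359738368? NO
The largest n with C(n, 9) < 34359738368 is n = 65 (where E[X] = 3995843735/4294967296 ≈ 0.9303549). Hence R(9, 9) > 65, i.e. R(9, 9) ≥ 66.

Largest n = 65; hence R(9, 9) > 65.


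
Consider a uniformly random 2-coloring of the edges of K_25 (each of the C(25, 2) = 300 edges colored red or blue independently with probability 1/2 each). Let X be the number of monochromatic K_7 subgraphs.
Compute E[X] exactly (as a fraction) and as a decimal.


Let X = Σ_S X_S over the C(25, 7) = 480700 subsets S of size 7, where X_S = 1 if the K_7 on S is monochromatic.
For a fixed S, the K_7 on S has C(7, 2) = 21 edges. P[all 21 edges red] = (1/2)^21, and likewise for blue, so P[monochromatic] = 2·(1/2)^21 = 2^{1 − 21} = 1/1048576.
By linearity of expectation: E[X] = C(25, 7) · 2^{1 − 21} = 480700 · 1/1048576 = 120175/262144.
Numerically: E[X] ≈ 0.45843.

E[X] = C(25,7)·2^(1−C(7,2)) = 120175/262144 ≈ 0.45843.


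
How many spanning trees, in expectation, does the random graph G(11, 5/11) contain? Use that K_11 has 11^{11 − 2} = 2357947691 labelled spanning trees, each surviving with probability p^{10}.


K_11 has 11^{11 − 2} = 2357947691 labelled spanning trees.
For each such spanning tree H, let X_H = 1 if all 10 edges of H are present in G. Then P[X_H = 1] = p^{10} = (5/11)^{10} = 9765625/25937424601.
By linearity of expectation: E[X] = Σ_H E[X_H] = 2357947691 · p^{10} = 2357947691 · 9765625/25937424601 = 9765625/11.
Numerically: E[X] ≈ 8.878e+05.

E[X] = 2357947691 · (5/11)^{10} = 9765625/11 ≈ 8.878e+05.


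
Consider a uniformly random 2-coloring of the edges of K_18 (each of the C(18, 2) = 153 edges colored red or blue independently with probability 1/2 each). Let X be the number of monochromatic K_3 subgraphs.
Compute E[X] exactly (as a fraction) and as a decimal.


Let X = Σ_S X_S over the C(18, 3) = 816 subsets S of size 3, where X_S = 1 if the K_3 on S is monochromatic.
For a fixed S, the K_3 on S has C(3, 2) = 3 edges. P[all 3 edges red] = (1/2)^3, and likewise for blue, so P[monochromatic] = 2·(1/2)^3 = 2^{1 − 3} = 1/4.
Summing: E[X] = C(18, 3) · 2^{1 − 3} = 816 · 1/4 = 204.
Numerically: E[X] ≈ 204.000000.

E[X] = C(18,3)·2^(1−C(3,2)) = 204 ≈ 204.000000.


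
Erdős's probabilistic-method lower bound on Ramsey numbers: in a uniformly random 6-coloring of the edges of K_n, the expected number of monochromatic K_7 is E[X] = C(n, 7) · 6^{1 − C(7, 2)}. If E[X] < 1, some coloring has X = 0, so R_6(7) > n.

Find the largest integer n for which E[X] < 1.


We need C(n, 7) · 6^{1 − 21} < 1, i.e. C(n, 7) < 6^{21 − 1} = 3656158440062976.
Check values of n near the boundary:
  n = 567: C(567, 7) = 3601671315933933; 3601671315933933 < 3656158440062976? YES
  n = 568: C(568, 7) = 3646611956239704; 3646611956239704 < 3656158440062976? YES
  n = 569: C(569, 7) = 3692032389858348; 3692032389858348 < 3656158440062976? NO
  n = 570: C(570, 7) = 3737936877831720; 3737936877831720 < 3656158440062976? NO
The largest n with C(n, 7) < 3656158440062976 is n = 568 (where E[X] = 16882462760369/16926659444736 ≈ 0.9973889). Hence R_6(7) > 568, i.e. R_6(7) ≥ 569.

Largest n = 568; hence R_6(7) > 568.


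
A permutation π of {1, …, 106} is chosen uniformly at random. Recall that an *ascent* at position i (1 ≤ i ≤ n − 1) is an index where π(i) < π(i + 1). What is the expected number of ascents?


Write X = Σ X_I over i = 1, …, 105, with X_I the indicator of one ascent.
There are 105 indicators.
For each fixed i, the pair (π(i), π(i+1)) is a uniformly random ordered pair of distinct values from {1, …, 106}; by symmetry P[π(i) < π(i+1)] = 1/2.
By linearity: E[X] = 105 · (1/2) = (106 − 1) · (1/2) = 105/2 ≈ 52.5000.

E[X] = 105/2 = 52.5000.


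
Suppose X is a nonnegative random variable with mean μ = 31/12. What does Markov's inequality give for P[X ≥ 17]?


μ = E[X] = 31/12, a = 17.
Markov: P[X ≥ 17] ≤ μ/a = (31/12)/17 = 31/204.
Numerically: ≈ 0.1520.
(Since a = 17 > μ = 2.5833, the bound 31/204 is < 1 and informative.)

P[X ≥ 17] ≤ 31/204 ≈ 0.1520.


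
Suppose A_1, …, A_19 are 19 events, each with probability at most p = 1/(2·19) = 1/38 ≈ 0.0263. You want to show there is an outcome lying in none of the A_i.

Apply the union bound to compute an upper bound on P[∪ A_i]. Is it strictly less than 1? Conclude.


Union bound: P[∪_{i=1}^{19} A_i] ≤ Σ_i P[A_i] ≤ 19·p = 19·(1/38) = 1/2.
Numerically: 1/2 ≈ 0.5000.
Is 1/2 < 1? YES.
Since P[∪ A_i] ≤ 1/2 < 1, the complement has P[∩ A_i^c] ≥ 1 − 1/2 = 1/2 > 0, so some outcome avoids every A_i.

19·p = 1/2 ≈ 0.5000; existence CERTIFIED by the union bound.


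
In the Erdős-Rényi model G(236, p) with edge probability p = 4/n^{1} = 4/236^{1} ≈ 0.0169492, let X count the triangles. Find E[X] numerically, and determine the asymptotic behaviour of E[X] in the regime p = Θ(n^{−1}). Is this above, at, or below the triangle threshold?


Number of potential triangles: C(236, 3) = 2162940.
Each occurs with probability p³ ≈ (0.0169492)³ ≈ 4.86904698e-06.
By linearity: E[X] = C(236, 3)·p³ ≈ 2162940 · 4.86904698e-06 ≈ 10.531456.
Here α = 1, so p = 4/n is exactly at the triangle threshold p ~ 1/n. Asymptotically E[X] → c³/6 = 4³/6 = 32/3 ≈ 10.666667, a bounded constant. In this regime the triangle count is asymptotically Poisson(c³/6).

E[X] ≈ 10.531456; in regime p = Θ(1/n^{1}) E[X] stays bounded (at the triangle threshold p ~ 1/n).


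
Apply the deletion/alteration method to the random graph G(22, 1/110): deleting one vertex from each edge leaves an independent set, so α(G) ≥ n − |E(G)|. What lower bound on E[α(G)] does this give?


E[|E(G)|] = C(22, 2)·p = 231 · (1/110) = 21/10.
E[α(G)] ≥ n − E[|E(G)|] = 22 − 21/10 = 199/10.
Numerically: ≈ 19.900000.
(This is only a lower bound; the true E[α(G)] may be larger.)

E[α(G)] ≥ 199/10 ≈ 19.900000.


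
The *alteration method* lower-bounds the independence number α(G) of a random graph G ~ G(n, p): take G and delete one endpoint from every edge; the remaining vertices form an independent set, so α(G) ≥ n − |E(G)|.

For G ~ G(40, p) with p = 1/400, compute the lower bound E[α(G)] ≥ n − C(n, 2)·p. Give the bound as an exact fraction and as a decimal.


E[|E(G)|] = C(40, 2)·p = 780 · (1/400) = 39/20.
E[α(G)] ≥ n − E[|E(G)|] = 40 − 39/20 = 761/20.
Numerically: ≈ 38.05000.
(This is only a lower bound; the true E[α(G)] may be larger.)

E[α(G)] ≥ 761/20 ≈ 38.05000.


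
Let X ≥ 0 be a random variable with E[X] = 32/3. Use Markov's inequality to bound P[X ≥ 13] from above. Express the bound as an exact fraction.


μ = E[X] = 32/3, a = 13.
Markov: P[X ≥ 13] ≤ μ/a = (32/3)/13 = 32/39.
Numerically: ≈ 0.8205.
(Since a = 13 > μ = 10.6667, the bound 32/39 is < 1 and informative.)

P[X ≥ 13] ≤ 32/39 ≈ 0.8205.


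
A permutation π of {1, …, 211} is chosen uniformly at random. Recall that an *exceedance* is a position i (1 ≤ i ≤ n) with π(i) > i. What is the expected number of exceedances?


Write X = Σ_{i=1}^{211} X_i, where X_i = 1_{π(i) > i}.
For each fixed i, π(i) is uniform over {1, …, 211} (marginal of a uniform permutation), so P[π(i) > i] = (n − i)/n. Summing: Σ_{i=1}^{211} (n − i)/n = (0 + 1 + … + 210)/211 = 211(211 − 1)/(2·211) = (211 − 1)/2.
Hence E[X] = Σ_{i=1}^{211} (211 − i)/211 = 105 ≈ 105.0000.

E[X] = 105 = 105.0000.


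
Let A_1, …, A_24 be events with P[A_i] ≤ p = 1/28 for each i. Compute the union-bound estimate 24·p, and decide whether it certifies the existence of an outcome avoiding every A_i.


Union bound: P[∪_{i=1}^{24} A_i] ≤ Σ_i P[A_i] ≤ 24·p = 24·(1/28) = 6/7.
Numerically: 6/7 ≈ 0.8571.
Is 6/7 < 1? YES.
Since P[∪ A_i] ≤ 6/7 < 1, the complement has P[∩ A_i^c] ≥ 1 − 6/7 = 1/7 > 0, so some outcome avoids every A_i.

24·p = 6/7 ≈ 0.8571; existence CERTIFIED by the union bound.


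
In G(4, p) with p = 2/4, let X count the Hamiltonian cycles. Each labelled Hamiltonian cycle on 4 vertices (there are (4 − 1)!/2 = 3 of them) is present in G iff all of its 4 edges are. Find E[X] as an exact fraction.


K_4 has (4 − 1)!/2 = 3 labelled Hamiltonian cycles.
For each such Hamiltonian cycle H, let X_H = 1 if all 4 edges of H are present in G. Then P[X_H = 1] = p^{4} = (1/2)^{4} = 1/16.
By linearity: E[X] = Σ_H E[X_H] = 3 · p^{4} = 3 · 1/16 = 3/16.
Numerically: E[X] ≈ 0.188.

E[X] = 3 · (1/2)^{4} = 3/16 ≈ 0.188.


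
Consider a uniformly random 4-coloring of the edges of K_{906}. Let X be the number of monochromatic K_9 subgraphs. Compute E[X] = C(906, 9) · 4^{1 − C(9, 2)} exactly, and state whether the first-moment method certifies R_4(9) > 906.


E[X] = C(906, 9) · 4^{1 − 36} = 1089130176400609441450 · 4^{−35} = 1089130176400609441450/1180591620717411303424.
As a reduced fraction: E[X] = 544565088200304720725/590295810358705651712 ≈ 0.922529.
Is E[X] < 1? YES.
Since E[X] < 1, there exists a 4-coloring of K_{906} with no monochromatic K_9; hence R_4(9) > 906.

E[X] = 544565088200304720725/590295810358705651712 ≈ 0.922529; E[X] < 1, so R_4(9) > 906.


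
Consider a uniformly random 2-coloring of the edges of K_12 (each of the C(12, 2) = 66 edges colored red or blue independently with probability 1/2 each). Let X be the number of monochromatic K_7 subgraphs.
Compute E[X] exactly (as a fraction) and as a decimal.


Let X = Σ_S X_S over the C(12, 7) = 792 subsets S of size 7, where X_S = 1 if the K_7 on S is monochromatic.
For a fixed S, the K_7 on S has C(7, 2) = 21 edges. P[all 21 edges red] = (1/2)^21, and likewise for blue, so P[monochromatic] = 2·(1/2)^21 = 2^{1 − 21} = 1/1048576.
Summing: E[X] = C(12, 7) · 2^{1 − 21} = 792 · 1/1048576 = 99/131072.
Numerically: E[X] ≈ 0.00076.

E[X] = C(12,7)·2^(1−C(7,2)) = 99/131072 ≈ 0.00076.


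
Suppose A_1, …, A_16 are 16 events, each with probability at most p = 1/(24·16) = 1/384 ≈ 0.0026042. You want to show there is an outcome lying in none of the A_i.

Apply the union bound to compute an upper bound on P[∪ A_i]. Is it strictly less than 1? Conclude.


Union bound: P[∪_{i=1}^{16} A_i] ≤ Σ_i P[A_i] ≤ 16·p = 16·(1/384) = 1/24.
Numerically: 1/24 ≈ 0.0416667.
Is 1/24 < 1? YES.
Since P[∪ A_i] ≤ 1/24 < 1, the complement has P[∩ A_i^c] ≥ 1 − 1/24 = 23/24 > 0, so some outcome avoids every A_i.

16·p = 1/24 ≈ 0.0416667; existence CERTIFIED by the union bound.


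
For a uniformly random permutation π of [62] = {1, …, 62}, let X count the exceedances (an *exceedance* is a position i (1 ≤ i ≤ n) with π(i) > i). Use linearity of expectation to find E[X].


Write X = Σ_{i=1}^{62} X_i, where X_i = 1_{π(i) > i}.
For each fixed i, π(i) is uniform over {1, …, 62} (marginal of a uniform permutation), so P[π(i) > i] = (n − i)/n. Summing: Σ_{i=1}^{62} (n − i)/n = (0 + 1 + … + 61)/62 = 62(62 − 1)/(2·62) = (62 − 1)/2.
Hence E[X] = Σ_{i=1}^{62} (62 − i)/62 = 61/2 ≈ 30.5000.

E[X] = 61/2 = 30.5000.


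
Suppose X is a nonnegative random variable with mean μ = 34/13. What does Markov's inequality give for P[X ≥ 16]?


μ = E[X] = 34/13, a = 16.
Markov: P[X ≥ 16] ≤ μ/a = (34/13)/16 = 17/104.
Numerically: ≈ 0.1635.
(Since a = 16 > μ = 2.6154, the bound 17/104 is < 1 and informative.)

P[X ≥ 16] ≤ 17/104 ≈ 0.1635.


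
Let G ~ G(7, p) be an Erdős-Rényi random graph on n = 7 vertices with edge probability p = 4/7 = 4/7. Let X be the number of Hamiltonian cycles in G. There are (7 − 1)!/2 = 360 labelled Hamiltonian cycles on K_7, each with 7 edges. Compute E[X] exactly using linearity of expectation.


K_7 has (7 − 1)!/2 = 360 labelled Hamiltonian cycles.
For each such Hamiltonian cycle H, let X_H = 1 if all 7 edges of H are present in G. Then P[X_H = 1] = p^{7} = (4/7)^{7} = 16384/823543.
Summing the indicators: E[X] = Σ_H E[X_H] = 360 · p^{7} = 360 · 16384/823543 = 5898240/823543.
Numerically: E[X] ≈ 7.16.

E[X] = 360 · (4/7)^{7} = 5898240/823543 ≈ 7.16.


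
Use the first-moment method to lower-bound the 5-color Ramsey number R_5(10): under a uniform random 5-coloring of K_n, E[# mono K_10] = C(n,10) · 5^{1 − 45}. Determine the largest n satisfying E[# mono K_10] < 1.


We need C(n, 10) · 5^{1 − 45} < 1, i.e. C(n, 10) < 5^{45 − 1} = 5684341886080801486968994140625.
Check values of n near the boundary:
  n = 5387: C(5387, 10) = 5624406917627224603154306376491; 5624406917627224603154306376491 < 5684341886080801486968994140625? YES
  n = 5388: C(5388, 10) = 5634865093375880654852250419586; 5634865093375880654852250419586 < 5684341886080801486968994140625? YES
  n = 5389: C(5389, 10) = 5645340767466558997768874792926; 5645340767466558997768874792926 < 5684341886080801486968994140625? YES
  n = 5390: C(5390, 10) = 5655833965919099070255434039753; 5655833965919099070255434039753 < 5684341886080801486968994140625? YES
  n = 5391: C(5391, 10) = 5666344714787188828795213697883; 5666344714787188828795213697883 < 5684341886080801486968994140625? YES
  n = 5392: C(5392, 10) = 5676873040158402483252283957448; 5676873040158402483252283957448 < 5684341886080801486968994140625? YES
  n = 5393: C(5393, 10) = 5687418968154238267170642278008; 5687418968154238267170642278008 < 5684341886080801486968994140625? NO
  n = 5394: C(5394, 10) = 5697982524930156243149785372878; 5697982524930156243149785372878 < 5684341886080801486968994140625? NO
  n = 5395: C(5395, 10) = 5708563736675616143322765475706; 5708563736675616143322765475706 < 5684341886080801486968994140625? NO
The largest n with C(n, 10) < 5684341886080801486968994140625 is n = 5392 (where E[X] = 5676873040158402483252283957448/5684341886080801486968994140625 ≈ 0.9987). Hence R_5(10) > 5392, i.e. R_5(10) ≥ 5393.

Largest n = 5392; hence R_5(10) > 5392.


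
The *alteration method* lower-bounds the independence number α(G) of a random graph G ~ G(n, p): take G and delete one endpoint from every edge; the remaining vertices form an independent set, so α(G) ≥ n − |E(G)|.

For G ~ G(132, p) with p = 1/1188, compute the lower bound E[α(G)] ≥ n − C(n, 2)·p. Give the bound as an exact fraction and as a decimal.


E[|E(G)|] = C(132, 2)·p = 8646 · (1/1188) = 131/18.
E[α(G)] ≥ n − E[|E(G)|] = 132 − 131/18 = 2245/18.
Numerically: ≈ 124.72222.
(This is only a lower bound; the true E[α(G)] may be larger.)

E[α(G)] ≥ 2245/18 ≈ 124.72222.


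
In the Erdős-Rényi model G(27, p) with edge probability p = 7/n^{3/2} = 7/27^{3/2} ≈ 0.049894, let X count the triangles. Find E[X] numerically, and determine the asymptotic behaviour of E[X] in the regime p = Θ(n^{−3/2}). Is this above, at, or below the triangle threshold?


Number of potential triangles: C(27, 3) = 2925.
Each occurs with probability p³ ≈ (0.049894)³ ≈ 1.2421018e-04.
By linearity: E[X] = C(27, 3)·p³ ≈ 2925 · 1.2421018e-04 ≈ 0.36331.
Since α = 3/2 > 1, p = c/n^{3/2} = o(1/n) is below the triangle threshold p ~ 1/n. Asymptotically E[X] ~ (c³/6)·n^{3(1−α)} = (7³/6)·n^{-1.5} → 0, so by Markov's inequality G has no triangles w.h.p.

E[X] ≈ 0.36331; in regime p = Θ(1/n^{3/2}) E[X] tends to 0 (below the triangle threshold p ~ 1/n).


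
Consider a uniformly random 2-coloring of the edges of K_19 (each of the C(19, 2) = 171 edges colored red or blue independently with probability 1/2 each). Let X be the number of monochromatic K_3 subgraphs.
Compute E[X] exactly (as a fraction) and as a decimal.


Let X = Σ_S X_S over the C(19, 3) = 969 subsets S of size 3, where X_S = 1 if the K_3 on S is monochromatic.
For a fixed S, the K_3 on S has C(3, 2) = 3 edges. P[all 3 edges red] = (1/2)^3, and likewise for blue, so P[monochromatic] = 2·(1/2)^3 = 2^{1 − 3} = 1/4.
By linearity of expectation: E[X] = C(19, 3) · 2^{1 − 3} = 969 · 1/4 = 969/4.
Numerically: E[X] ≈ 242.25000.

E[X] = C(19,3)·2^(1−C(3,2)) = 969/4 ≈ 242.25000.


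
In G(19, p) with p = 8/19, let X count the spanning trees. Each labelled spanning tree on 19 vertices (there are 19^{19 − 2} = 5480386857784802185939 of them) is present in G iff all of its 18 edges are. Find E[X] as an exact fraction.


K_19 has 19^{19 − 2} = 5480386857784802185939 labelled spanning trees.
For each such spanning tree H, let X_H = 1 if all 18 edges of H are present in G. Then P[X_H = 1] = p^{18} = (8/19)^{18} = 18014398509481984/104127350297911241532841.
By linearity: E[X] = Σ_H E[X_H] = 5480386857784802185939 · p^{18} = 5480386857784802185939 · 18014398509481984/104127350297911241532841 = 18014398509481984/19.
Numerically: E[X] ≈ 9.481e+14.

E[X] = 5480386857784802185939 · (8/19)^{18} = 18014398509481984/19 ≈ 9.481e+14.


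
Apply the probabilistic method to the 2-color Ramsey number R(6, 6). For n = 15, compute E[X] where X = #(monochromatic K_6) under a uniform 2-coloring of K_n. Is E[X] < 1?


E[X] = C(15, 6) · 2^{1 − 15} = 5005 · 2^{−14} = 5005/16384.
As a reduced fraction: E[X] = 5005/16384 ≈ 0.3054810.
Is E[X] < 1? YES.
Since E[X] < 1, there exists a 2-coloring of K_{15} with no monochromatic K_6; hence R(6, 6) > 15.

E[X] = 5005/16384 ≈ 0.3054810; E[X] < 1, so R(6, 6) > 15.


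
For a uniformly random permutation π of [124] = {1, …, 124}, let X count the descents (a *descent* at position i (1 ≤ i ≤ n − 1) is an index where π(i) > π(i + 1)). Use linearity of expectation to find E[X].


Write X = Σ X_I over i = 1, …, 123, with X_I the indicator of one descent.
There are 123 indicators.
For each fixed i, the pair (π(i), π(i+1)) is a uniformly random ordered pair of distinct values from {1, …, 124}; by symmetry P[π(i) > π(i+1)] = 1/2.
By linearity: E[X] = 123 · (1/2) = (124 − 1) · (1/2) = 123/2 ≈ 61.500.

E[X] = 123/2 = 61.500.


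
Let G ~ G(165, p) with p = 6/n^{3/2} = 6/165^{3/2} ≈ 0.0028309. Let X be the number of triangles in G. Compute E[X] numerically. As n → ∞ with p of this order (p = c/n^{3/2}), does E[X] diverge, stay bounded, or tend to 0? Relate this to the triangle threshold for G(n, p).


Number of potential triangles: C(165, 3) = 735130.
Each occurs with probability p³ ≈ (0.0028309)³ ≈ 2.2686944e-08.
By linearity: E[X] = C(165, 3)·p³ ≈ 735130 · 2.2686944e-08 ≈ 0.01668.
Since α = 3/2 > 1, p = c/n^{3/2} = o(1/n) is below the triangle threshold p ~ 1/n. Asymptotically E[X] ~ (c³/6)·n^{3(1−α)} = (6³/6)·n^{-1.5} → 0, so by Markov's inequality G has no triangles w.h.p.

E[X] ≈ 0.01668; in regime p = Θ(1/n^{3/2}) E[X] tends to 0 (below the triangle threshold p ~ 1/n).


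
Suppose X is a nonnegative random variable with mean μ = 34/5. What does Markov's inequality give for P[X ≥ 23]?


μ = E[X] = 34/5, a = 23.
Markov: P[X ≥ 23] ≤ μ/a = (34/5)/23 = 34/115.
Numerically: ≈ 0.296.
(Since a = 23 > μ = 6.800, the bound 34/115 is < 1 and informative.)

P[X ≥ 23] ≤ 34/115 ≈ 0.296.


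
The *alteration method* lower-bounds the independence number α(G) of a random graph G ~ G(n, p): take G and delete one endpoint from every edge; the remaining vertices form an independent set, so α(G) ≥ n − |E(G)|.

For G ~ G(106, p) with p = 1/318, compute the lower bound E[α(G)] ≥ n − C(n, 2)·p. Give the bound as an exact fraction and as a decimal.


E[|E(G)|] = C(106, 2)·p = 5565 · (1/318) = 35/2.
E[α(G)] ≥ n − E[|E(G)|] = 106 − 35/2 = 177/2.
Numerically: ≈ 88.500000.
(This is only a lower bound; the true E[α(G)] may be larger.)

E[α(G)] ≥ 177/2 ≈ 88.500000.


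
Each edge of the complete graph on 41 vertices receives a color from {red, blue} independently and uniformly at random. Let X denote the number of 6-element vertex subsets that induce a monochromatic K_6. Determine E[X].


Let X = Σ_S X_S over the C(41, 6) = 4496388 subsets S of size 6, where X_S = 1 if the K_6 on S is monochromatic.
For a fixed S, the K_6 on S has C(6, 2) = 15 edges. P[all 15 edges red] = (1/2)^15, and likewise for blue, so P[monochromatic] = 2·(1/2)^15 = 2^{1 − 15} = 1/16384.
By linearity of expectation: E[X] = C(41, 6) · 2^{1 − 15} = 4496388 · 1/16384 = 1124097/4096.
Numerically: E[X] ≈ 274.4377.

E[X] = C(41,6)·2^(1−C(6,2)) = 1124097/4096 ≈ 274.4377.


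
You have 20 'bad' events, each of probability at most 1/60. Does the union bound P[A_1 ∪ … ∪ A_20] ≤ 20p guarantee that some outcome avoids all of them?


Union bound: P[∪_{i=1}^{20} A_i] ≤ Σ_i P[A_i] ≤ 20·p = 20·(1/60) = 1/3.
Numerically: 1/3 ≈ 0.3333333.
Is 1/3 < 1? YES.
Since P[∪ A_i] ≤ 1/3 < 1, the complement has P[∩ A_i^c] ≥ 1 − 1/3 = 2/3 > 0, so some outcome avoids every A_i.

20·p = 1/3 ≈ 0.3333333; existence CERTIFIED by the union bound.


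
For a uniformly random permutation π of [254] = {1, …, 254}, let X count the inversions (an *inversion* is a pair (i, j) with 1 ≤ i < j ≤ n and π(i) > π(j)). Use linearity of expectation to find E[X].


Write X = Σ X_I over the C(254, 2) = 32131 pairs i < j, with X_I the indicator of one inversion.
There are 32131 indicators.
For each fixed pair i < j, the values π(i) and π(j) are two distinct elements of {1, …, 254} in uniformly random order; by symmetry P[π(i) > π(j)] = 1/2.
By linearity: E[X] = 32131 · (1/2) = C(254, 2) · (1/2) = 32131/2 = 32131/2 ≈ 16065.50000.

E[X] = 32131/2 = 16065.50000.


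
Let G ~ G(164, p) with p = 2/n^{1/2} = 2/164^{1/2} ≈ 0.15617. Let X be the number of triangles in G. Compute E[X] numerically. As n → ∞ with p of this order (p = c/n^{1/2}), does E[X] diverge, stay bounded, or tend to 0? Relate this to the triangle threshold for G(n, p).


Number of potential triangles: C(164, 3) = 721764.
Each occurs with probability p³ ≈ (0.15617)³ ≈ 3.8091161e-03.
By linearity: E[X] = C(164, 3)·p³ ≈ 721764 · 3.8091161e-03 ≈ 2749.28290.
Since α = 1/2 < 1, p = c/n^{1/2} ≫ 1/n is above the triangle threshold p ~ 1/n. Asymptotically E[X] ~ (c³/6)·n^{3(1−α)} = (2³/6)·n^{1.5} → ∞; triangles are abundant w.h.p.

E[X] ≈ 2749.28290; in regime p = Θ(1/n^{1/2}) E[X] diverges (above the triangle threshold p ~ 1/n).


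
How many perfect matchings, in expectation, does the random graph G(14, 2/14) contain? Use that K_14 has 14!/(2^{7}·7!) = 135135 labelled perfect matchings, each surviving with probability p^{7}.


K_14 has 14!/(2^{7}·7!) = 135135 labelled perfect matchings.
For each such perfect matching H, let X_H = 1 if all 7 edges of H are present in G. Then P[X_H = 1] = p^{7} = (1/7)^{7} = 1/823543.
By linearity of expectation: E[X] = Σ_H E[X_H] = 135135 · p^{7} = 135135 · 1/823543 = 19305/117649.
Numerically: E[X] ≈ 0.16409.

E[X] = 135135 · (1/7)^{7} = 19305/117649 ≈ 0.16409.


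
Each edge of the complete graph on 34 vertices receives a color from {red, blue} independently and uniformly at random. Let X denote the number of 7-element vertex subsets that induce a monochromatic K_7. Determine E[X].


Let X = Σ_S X_S over the C(34, 7) = 5379616 subsets S of size 7, where X_S = 1 if the K_7 on S is monochromatic.
For a fixed S, the K_7 on S has C(7, 2) = 21 edges. P[all 21 edges red] = (1/2)^21, and likewise for blue, so P[monochromatic] = 2·(1/2)^21 = 2^{1 − 21} = 1/1048576.
By linearity of expectation: E[X] = C(34, 7) · 2^{1 − 21} = 5379616 · 1/1048576 = 168113/32768.
Numerically: E[X] ≈ 5.1304.

E[X] = C(34,7)·2^(1−C(7,2)) = 168113/32768 ≈ 5.1304.
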